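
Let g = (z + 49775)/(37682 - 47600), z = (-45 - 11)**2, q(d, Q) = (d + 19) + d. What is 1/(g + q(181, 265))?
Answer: 1102/413983 ≈ 0.0026619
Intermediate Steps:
q(d, Q) = 19 + 2*d (q(d, Q) = (19 + d) + d = 19 + 2*d)
z = 3136 (z = (-56)**2 = 3136)
g = -5879/1102 (g = (3136 + 49775)/(37682 - 47600) = 52911/(-9918) = 52911*(-1/9918) = -5879/1102 ≈ -5.3348)
1/(g + q(181, 265)) = 1/(-5879/1102 + (19 + 2*181)) = 1/(-5879/1102 + (19 + 362)) = 1/(-5879/1102 + 381) = 1/(413983/1102) = 1102/413983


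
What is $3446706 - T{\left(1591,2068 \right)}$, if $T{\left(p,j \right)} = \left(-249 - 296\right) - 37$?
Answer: $3447288$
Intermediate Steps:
$T{\left(p,j \right)} = -582$ ($T{\left(p,j \right)} = -545 - 37 = -582$)
$3446706 - T{\left(1591,2068 \right)} = 3446706 - -582 = 3446706 + 582 = 3447288$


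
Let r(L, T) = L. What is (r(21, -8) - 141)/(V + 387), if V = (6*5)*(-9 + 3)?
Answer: -40/69 ≈ -0.57971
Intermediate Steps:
V = -180 (V = 30*(-6) = -180)
(r(21, -8) - 141)/(V + 387) = (21 - 141)/(-180 + 387) = -120/207 = -120*1/207 = -40/69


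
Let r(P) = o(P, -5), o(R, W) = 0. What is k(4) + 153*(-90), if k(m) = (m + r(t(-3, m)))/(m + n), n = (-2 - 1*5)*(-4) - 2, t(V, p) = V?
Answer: -206548/15 ≈ -13770.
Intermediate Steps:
n = 26 (n = (-2 - 5)*(-4) - 2 = -7*(-4) - 2 = 28 - 2 = 26)
r(P) = 0
k(m) = m/(26 + m) (k(m) = (m + 0)/(m + 26) = m/(26 + m))
k(4) + 153*(-90) = 4/(26 + 4) + 153*(-90) = 4/30 - 13770 = 4*(1/30) - 13770 = 2/15 - 13770 = -206548/15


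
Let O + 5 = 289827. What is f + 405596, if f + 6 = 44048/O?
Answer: 58774474514/144911 ≈ 4.0559e+5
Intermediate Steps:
O = 289822 (O = -5 + 289827 = 289822)
f = -847442/144911 (f = -6 + 44048/289822 = -6 + 44048*(1/289822) = -6 + 22024/144911 = -847442/144911 ≈ -5.8480)
f + 405596 = -847442/144911 + 405596 = 58774474514/144911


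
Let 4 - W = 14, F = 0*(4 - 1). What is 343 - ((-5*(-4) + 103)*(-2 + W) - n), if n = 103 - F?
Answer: 1922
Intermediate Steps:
F = 0 (F = 0*3 = 0)
W = -10 (W = 4 - 1*14 = 4 - 14 = -10)
n = 103 (n = 103 - 1*0 = 103 + 0 = 103)
343 - ((-5*(-4) + 103)*(-2 + W) - n) = 343 - ((-5*(-4) + 103)*(-2 - 10) - 1*103) = 343 - ((20 + 103)*(-12) - 103) = 343 - (123*(-12) - 103) = 343 - (-1476 - 103) = 343 - 1*(-1579) = 343 + 1579 = 1922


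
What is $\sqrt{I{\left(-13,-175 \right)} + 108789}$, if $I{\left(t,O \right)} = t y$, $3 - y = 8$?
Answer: $\sqrt{108854} \approx 329.93$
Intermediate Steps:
$y = -5$ ($y = 3 - 8 = -5$)
$I{\left(t,O \right)} = - 5 t$ ($I{\left(t,O \right)} = t \left(-5\right) = - 5 t$)
$\sqrt{I{\left(-13,-175 \right)} + 108789} = \sqrt{\left(-5\right) \left(-13\right) + 108789} = \sqrt{65 + 108789} = \sqrt{108854}$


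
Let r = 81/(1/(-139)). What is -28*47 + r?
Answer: -12575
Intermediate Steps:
r = -11259 (r = 81/(-1/139) = 81*(-139) = -11259)
-28*47 + r = -28*47 - 11259 = -1316 - 11259 = -12575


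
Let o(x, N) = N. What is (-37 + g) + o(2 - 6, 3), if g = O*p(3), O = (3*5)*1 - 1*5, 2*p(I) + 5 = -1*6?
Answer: -89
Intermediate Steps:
p(I) = -11/2 (p(I) = -5/2 + (-1*6)/2 = -5/2 + (1/2)*(-6) = -5/2 - 3 = -11/2)
O = 10 (O = 15*1 - 5 = 15 - 5 = 10)
g = -55 (g = 10*(-11/2) = -55)
(-37 + g) + o(2 - 6, 3) = (-37 - 55) + 3 = -92 + 3 = -89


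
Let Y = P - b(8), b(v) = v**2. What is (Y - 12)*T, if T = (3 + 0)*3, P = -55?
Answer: -1179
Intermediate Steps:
Y = -119 (Y = -55 - 1*8**2 = -55 - 1*64 = -55 - 64 = -119)
T = 9 (T = 3*3 = 9)
(Y - 12)*T = (-119 - 12)*9 = -131*9 = -1179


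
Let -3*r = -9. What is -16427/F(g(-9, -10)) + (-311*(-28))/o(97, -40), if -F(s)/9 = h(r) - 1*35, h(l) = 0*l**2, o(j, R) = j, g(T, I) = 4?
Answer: 1149601/30555 ≈ 37.624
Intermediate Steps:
r = 3 (r = -1/3*(-9) = 3)
h(l) = 0
F(s) = 315 (F(s) = -9*(0 - 1*35) = -9*(0 - 35) = -9*(-35) = 315)
-16427/F(g(-9, -10)) + (-311*(-28))/o(97, -40) = -16427/315 - 311*(-28)/97 = -16427*1/315 + 8708*(1/97) = -16427/315 + 8708/97 = 1149601/30555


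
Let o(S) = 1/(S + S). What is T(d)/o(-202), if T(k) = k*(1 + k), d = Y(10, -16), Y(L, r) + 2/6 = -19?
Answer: -1288760/9 ≈ -1.4320e+5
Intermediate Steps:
o(S) = 1/(2*S)
Y(L, r) = -58/3 (Y(L, r) = -⅓ - 19 = -58/3)
d = -58/3 ≈ -19.333
T(d)/o(-202) = (-58*(1 - 58/3)/3)/(((½)/(-202))) = (-58/3*(-55/3))/(((½)*(-1/202))) = 3190/(9*(-1/404)) = (3190/9)*(-404) = -1288760/9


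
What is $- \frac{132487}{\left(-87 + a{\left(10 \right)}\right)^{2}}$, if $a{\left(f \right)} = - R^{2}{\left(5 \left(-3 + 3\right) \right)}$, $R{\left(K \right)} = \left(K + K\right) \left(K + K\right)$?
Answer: $- \frac{132487}{7569} \approx -17.504$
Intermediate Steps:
$R{\left(K \right)} = 4 K^{2}$ ($R{\left(K \right)} = 2 K 2 K = 4 K^{2}$)
$a{\left(f \right)} = 0$ ($a{\left(f \right)} = - \left(4 \left(5 \left(-3 + 3\right)\right)^{2}\right)^{2} = - \left(4 \left(5 \cdot 0\right)^{2}\right)^{2} = - \left(4 \cdot 0^{2}\right)^{2} = - \left(4 \cdot 0\right)^{2} = - 0^{2} = \left(-1\right) 0 = 0$)
$- \frac{132487}{\left(-87 + a{\left(10 \right)}\right)^{2}} = - \frac{132487}{\left(-87 + 0\right)^{2}} = - \frac{132487}{\left(-87\right)^{2}} = - \frac{132487}{7569}$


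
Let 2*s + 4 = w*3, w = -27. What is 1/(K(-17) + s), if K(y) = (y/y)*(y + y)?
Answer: -2/153 ≈ -0.013072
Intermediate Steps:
K(y) = 2*y (K(y) = 1*(2*y) = 2*y)
s = -85/2 (s = -2 + (-27*3)/2 = -2 + (½)*(-81) = -2 - 81/2 = -85/2 ≈ -42.500)
1/(K(-17) + s) = 1/(2*(-17) - 85/2) = 1/(-34 - 85/2) = 1/(-153/2) = -2/153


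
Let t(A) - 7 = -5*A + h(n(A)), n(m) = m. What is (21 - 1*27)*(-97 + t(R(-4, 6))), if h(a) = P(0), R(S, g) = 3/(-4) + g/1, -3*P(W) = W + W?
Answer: 1395/2 ≈ 697.50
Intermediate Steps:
P(W) = -2*W/3 (P(W) = -(W + W)/3 = -2*W/3)
R(S, g) = -3/4 + g (R(S, g) = 3*(-1/4) + g*1 = -3/4 + g)
h(a) = 0 (h(a) = -2/3*0 = 0)
t(A) = 7 - 5*A (t(A) = 7 + (-5*A + 0) = 7 - 5*A)
(21 - 1*27)*(-97 + t(R(-4, 6))) = (21 - 1*27)*(-97 + (7 - 5*(-3/4 + 6))) = (21 - 27)*(-97 + (7 - 5*21/4)) = -6*(-97 + (7 - 105/4)) = -6*(-97 - 77/4) = -6*(-465/4) = 1395/2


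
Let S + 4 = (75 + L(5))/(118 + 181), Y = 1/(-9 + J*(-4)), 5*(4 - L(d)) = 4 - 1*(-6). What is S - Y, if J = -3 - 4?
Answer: -21560/5681 ≈ -3.7951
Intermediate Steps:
L(d) = 2 (L(d) = 4 - (4 - 1*(-6))/5 = 4 - (4 + 6)/5 = 4 - ⅕*10 = 4 - 2 = 2)
J = -7
Y = 1/19 (Y = 1/(-9 - 7*(-4)) = 1/(-9 + 28) = 1/19 ≈ 0.052632)
S = -1119/299 (S = -4 + (75 + 2)/(118 + 181) = -4 + 77/299 = -1119/299 ≈ -3.7425)
S - Y = -1119/299 - 1*1/19 = -1119/299 - 1/19 = -21560/5681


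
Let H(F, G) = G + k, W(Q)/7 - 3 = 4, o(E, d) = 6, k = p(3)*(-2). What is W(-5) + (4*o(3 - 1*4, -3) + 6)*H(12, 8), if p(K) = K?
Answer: 109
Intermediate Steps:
k = -6 (k = 3*(-2) = -6)
W(Q) = 49 (W(Q) = 21 + 7*4 = 21 + 28 = 49)
H(F, G) = -6 + G (H(F, G) = G - 6 = -6 + G)
W(-5) + (4*o(3 - 1*4, -3) + 6)*H(12, 8) = 49 + (4*6 + 6)*(-6 + 8) = 49 + (24 + 6)*2 = 49 + 30*2 = 49 + 60 = 109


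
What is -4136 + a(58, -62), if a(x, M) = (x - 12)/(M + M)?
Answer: -256455/62 ≈ -4136.4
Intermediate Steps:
a(x, M) = (-12 + x)/(2*M) (a(x, M) = (-12 + x)/((2*M)) = (-12 + x)*(1/(2*M)) = (-12 + x)/(2*M))
-4136 + a(58, -62) = -4136 + (1/2)*(-12 + 58)/(-62) = -4136 + (1/2)*(-1/62)*46 = -4136 - 23/62 = -256455/62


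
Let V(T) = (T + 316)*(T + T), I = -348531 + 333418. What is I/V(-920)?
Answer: -15113/1111360 ≈ -0.013599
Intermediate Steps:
I = -15113
V(T) = 2*T*(316 + T) (V(T) = (316 + T)*(2*T) = 2*T*(316 + T))
I/V(-920) = -15113*(-1/(1840*(316 - 920))) = -15113/(2*(-920)*(-604)) = -15113/1111360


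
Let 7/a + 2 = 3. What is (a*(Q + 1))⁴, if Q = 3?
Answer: 614656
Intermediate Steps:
a = 7 (a = 7/(-2 + 3) = 7/1 = 7*1 = 7)
(a*(Q + 1))⁴ = (7*(3 + 1))⁴ = (7*4)⁴ = 28⁴ = 614656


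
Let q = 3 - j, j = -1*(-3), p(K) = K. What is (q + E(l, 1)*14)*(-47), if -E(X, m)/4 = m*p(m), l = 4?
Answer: 2632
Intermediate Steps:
E(X, m) = -4*m² (E(X, m) = -4*m*m = -4*m²)
j = 3
q = 0 (q = 3 - 1*3 = 3 - 3 = 0)
(q + E(l, 1)*14)*(-47) = (0 - 4*1²*14)*(-47) = (0 - 4*1*14)*(-47) = (0 - 4*14)*(-47) = (0 - 56)*(-47) = -56*(-47) = 2632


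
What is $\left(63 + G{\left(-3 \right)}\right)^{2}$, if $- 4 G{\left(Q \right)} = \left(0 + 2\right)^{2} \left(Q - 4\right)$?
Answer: $4900$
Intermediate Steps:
$G{\left(Q \right)} = 4 - Q$ ($G{\left(Q \right)} = - \frac{\left(0 + 2\right)^{2} \left(Q - 4\right)}{4} = - \frac{2^{2} \left(-4 + Q\right)}{4} = - \frac{4 \left(-4 + Q\right)}{4} = - \frac{-16 + 4 Q}{4} = 4 - Q$)
$\left(63 + G{\left(-3 \right)}\right)^{2} = \left(63 + \left(4 - -3\right)\right)^{2} = \left(63 + \left(4 + 3\right)\right)^{2} = \left(63 + 7\right)^{2} = 70^{2} = 4900$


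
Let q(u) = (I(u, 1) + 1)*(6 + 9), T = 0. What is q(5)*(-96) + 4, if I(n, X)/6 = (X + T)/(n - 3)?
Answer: -5756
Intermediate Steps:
I(n, X) = 6*X/(-3 + n) (I(n, X) = 6*((X + 0)/(n - 3)) = 6*(X/(-3 + n)) = 6*X/(-3 + n))
q(u) = 15 + 90/(-3 + u) (q(u) = (6*1/(-3 + u) + 1)*(6 + 9) = (6/(-3 + u) + 1)*15 = (1 + 6/(-3 + u))*15 = 15 + 90/(-3 + u))
q(5)*(-96) + 4 = (15*(3 + 5)/(-3 + 5))*(-96) + 4 = (15*8/2)*(-96) + 4 = (15*(1/2)*8)*(-96) + 4 = 60*(-96) + 4 = -5760 + 4 = -5756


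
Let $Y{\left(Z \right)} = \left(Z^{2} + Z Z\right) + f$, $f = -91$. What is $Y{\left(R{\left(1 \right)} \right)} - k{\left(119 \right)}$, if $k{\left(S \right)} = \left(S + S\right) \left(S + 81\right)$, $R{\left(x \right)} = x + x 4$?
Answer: $-47641$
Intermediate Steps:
$R{\left(x \right)} = 5 x$ ($R{\left(x \right)} = x + 4 x = 5 x$)
$k{\left(S \right)} = 2 S \left(81 + S\right)$
$Y{\left(Z \right)} = -91 + 2 Z^{2}$ ($Y{\left(Z \right)} = \left(Z^{2} + Z Z\right) - 91 = \left(Z^{2} + Z^{2}\right) - 91 = 2 Z^{2} - 91 = -91 + 2 Z^{2}$)
$Y{\left(R{\left(1 \right)} \right)} - k{\left(119 \right)} = \left(-91 + 2 \left(5 \cdot 1\right)^{2}\right) - 2 \cdot 119 \left(81 + 119\right) = \left(-91 + 2 \cdot 5^{2}\right) - 2 \cdot 119 \cdot 200 = \left(-91 + 2 \cdot 25\right) - 47600 = \left(-91 + 50\right) - 47600 = -41 - 47600 = -47641$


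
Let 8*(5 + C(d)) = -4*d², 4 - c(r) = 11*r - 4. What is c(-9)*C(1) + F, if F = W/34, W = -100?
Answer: -20109/34 ≈ -591.44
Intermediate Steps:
c(r) = 8 - 11*r (c(r) = 4 - (11*r - 4) = 4 - (-4 + 11*r) = 4 + (4 - 11*r) = 8 - 11*r)
C(d) = -5 - d²/2 (C(d) = -5 + (-4*d²)/8 = -5 - d²/2)
F = -50/17 (F = -100/34 = -100*1/34 = -50/17 ≈ -2.9412)
c(-9)*C(1) + F = (8 - 11*(-9))*(-5 - ½*1²) - 50/17 = (8 + 99)*(-5 - ½*1) - 50/17 = 107*(-5 - ½) - 50/17 = 107*(-11/2) - 50/17 = -1177/2 - 50/17 = -20109/34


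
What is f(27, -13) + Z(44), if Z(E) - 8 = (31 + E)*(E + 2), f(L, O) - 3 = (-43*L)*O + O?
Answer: 18541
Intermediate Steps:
f(L, O) = 3 + O - 43*L*O (f(L, O) = 3 + ((-43*L)*O + O) = 3 + (-43*L*O + O) = 3 + (O - 43*L*O) = 3 + O - 43*L*O)
Z(E) = 8 + (2 + E)*(31 + E) (Z(E) = 8 + (31 + E)*(E + 2) = 8 + (31 + E)*(2 + E) = 8 + (2 + E)*(31 + E))
f(27, -13) + Z(44) = (3 - 13 - 43*27*(-13)) + (70 + 44² + 33*44) = (3 - 13 + 15093) + (70 + 1936 + 1452) = 15083 + 3458 = 18541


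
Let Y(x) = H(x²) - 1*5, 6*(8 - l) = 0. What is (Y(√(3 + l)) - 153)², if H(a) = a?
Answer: 21609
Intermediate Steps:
l = 8 (l = 8 - ⅙*0 = 8 + 0 = 8)
Y(x) = -5 + x² (Y(x) = x² - 1*5 = x² - 5 = -5 + x²)
(Y(√(3 + l)) - 153)² = ((-5 + (√(3 + 8))²) - 153)² = ((-5 + (√11)²) - 153)² = ((-5 + 11) - 153)² = (6 - 153)² = (-147)² = 21609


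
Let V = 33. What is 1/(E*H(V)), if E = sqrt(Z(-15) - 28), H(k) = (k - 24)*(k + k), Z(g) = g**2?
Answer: sqrt(197)/117018 ≈ 0.00011994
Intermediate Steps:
H(k) = 2*k*(-24 + k) (H(k) = (-24 + k)*(2*k) = 2*k*(-24 + k))
E = sqrt(197) (E = sqrt((-15)**2 - 28) = sqrt(225 - 28) = sqrt(197) ≈ 14.036)
1/(E*H(V)) = 1/(sqrt(197)*(2*33*(-24 + 33))) = 1/(sqrt(197)*(2*33*9)) = 1/(sqrt(197)*594) = 1/(594*sqrt(197)) = sqrt(197)/117018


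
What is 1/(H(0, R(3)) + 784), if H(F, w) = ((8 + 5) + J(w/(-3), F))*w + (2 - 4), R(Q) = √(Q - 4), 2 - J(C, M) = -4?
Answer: 782/611885 - 19*I/611885 ≈ 0.001278 - 3.1052e-5*I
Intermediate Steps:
J(C, M) = 6 (J(C, M) = 2 - 1*(-4) = 2 + 4 = 6)
R(Q) = √(-4 + Q)
H(F, w) = -2 + 19*w (H(F, w) = ((8 + 5) + 6)*w + (2 - 4) = (13 + 6)*w - 2 = 19*w - 2 = -2 + 19*w)
1/(H(0, R(3)) + 784) = 1/((-2 + 19*√(-4 + 3)) + 784) = 1/((-2 + 19*√(-1)) + 784) = 1/((-2 + 19*I) + 784) = 1/(782 + 19*I) = (782 - 19*I)/611885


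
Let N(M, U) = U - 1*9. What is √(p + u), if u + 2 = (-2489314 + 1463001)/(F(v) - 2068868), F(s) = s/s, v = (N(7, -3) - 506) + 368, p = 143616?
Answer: √614700297560129417/2068867 ≈ 378.96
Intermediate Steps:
N(M, U) = -9 + U (N(M, U) = U - 9 = -9 + U)
v = -150 (v = ((-9 - 3) - 506) + 368 = (-12 - 506) + 368 = -518 + 368 = -150)
F(s) = 1
u = -3111421/2068867 (u = -2 + (-2489314 + 1463001)/(1 - 2068868) = -2 - 1026313/(-2068867) = -2 - 1026313*(-1/2068867) = -2 + 1026313/2068867 = -3111421/2068867 ≈ -1.5039)
√(p + u) = √(143616 - 3111421/2068867) = √(297119291651/2068867) = √614700297560129417/2068867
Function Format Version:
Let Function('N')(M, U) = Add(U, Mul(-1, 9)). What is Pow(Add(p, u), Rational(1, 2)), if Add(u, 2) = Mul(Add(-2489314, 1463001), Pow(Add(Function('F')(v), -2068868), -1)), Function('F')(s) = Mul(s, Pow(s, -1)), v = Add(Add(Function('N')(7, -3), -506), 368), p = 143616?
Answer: Mul(Rational(1, 2068867), Pow(614700297560129417, Rational(1, 2))) ≈ 378.96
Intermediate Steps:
Function('N')(M, U) = Add(-9, U) (Function('N')(M, U) = Add(U, -9) = Add(-9, U))
v = -150 (v = Add(Add(Add(-9, -3), -506), 368) = Add(Add(-12, -506), 368) = Add(-518, 368) = -150)
Function('F')(s) = 1
u = Rational(-3111421, 2068867) (u = Add(-2, Mul(Add(-2489314, 1463001), Pow(Add(1, -2068868), -1))) = Add(-2, Mul(-1026313, Pow(-2068867, -1))) = Add(-2, Mul(-1026313, Rational(-1, 2068867))) = Add(-2, Rational(1026313, 2068867)) = Rational(-3111421, 2068867) ≈ -1.5039)
Pow(Add(p, u), Rational(1, 2)) = Pow(Add(143616, Rational(-3111421, 2068867)), Rational(1, 2)) = Pow(Rational(297119291651, 2068867), Rational(1, 2)) = Mul(Rational(1, 2068867), Pow(614700297560129417, Rational(1, 2)))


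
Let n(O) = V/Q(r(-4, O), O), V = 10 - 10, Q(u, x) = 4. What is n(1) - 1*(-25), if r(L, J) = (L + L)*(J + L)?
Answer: 25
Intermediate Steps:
r(L, J) = 2*L*(J + L) (r(L, J) = (2*L)*(J + L) = 2*L*(J + L))
V = 0
n(O) = 0 (n(O) = 0/4 = 0*(1/4) = 0)
n(1) - 1*(-25) = 0 - 1*(-25) = 0 + 25 = 25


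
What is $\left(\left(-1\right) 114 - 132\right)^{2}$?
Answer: $60516$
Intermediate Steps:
$\left(\left(-1\right) 114 - 132\right)^{2} = \left(-114 - 132\right)^{2} = \left(-246\right)^{2} = 60516$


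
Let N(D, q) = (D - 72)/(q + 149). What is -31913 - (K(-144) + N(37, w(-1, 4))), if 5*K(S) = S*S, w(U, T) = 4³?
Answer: -38403938/1065 ≈ -36060.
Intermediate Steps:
w(U, T) = 64
K(S) = S²/5 (K(S) = (S*S)/5 = S²/5)
N(D, q) = (-72 + D)/(149 + q)
-31913 - (K(-144) + N(37, w(-1, 4))) = -31913 - ((⅕)*(-144)² + (-72 + 37)/(149 + 64)) = -31913 - ((⅕)*20736 - 35/213) = -31913 - (20736/5 + (1/213)*(-35)) = -31913 - (20736/5 - 35/213) = -31913 - 1*4416593/1065 = -31913 - 4416593/1065 = -38403938/1065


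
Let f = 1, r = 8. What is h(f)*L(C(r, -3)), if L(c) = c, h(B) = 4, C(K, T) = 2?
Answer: 8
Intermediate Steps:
h(f)*L(C(r, -3)) = 4*2 = 8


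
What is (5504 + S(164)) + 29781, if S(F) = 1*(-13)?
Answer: 35272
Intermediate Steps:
S(F) = -13
(5504 + S(164)) + 29781 = (5504 - 13) + 29781 = 5491 + 29781 = 35272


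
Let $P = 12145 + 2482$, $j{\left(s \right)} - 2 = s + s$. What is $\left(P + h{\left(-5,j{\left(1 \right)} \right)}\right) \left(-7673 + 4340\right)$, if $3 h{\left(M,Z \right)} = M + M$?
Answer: $-48740681$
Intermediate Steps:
$j{\left(s \right)} = 2 + 2 s$ ($j{\left(s \right)} = 2 + \left(s + s\right) = 2 + 2 s$)
$P = 14627$
$h{\left(M,Z \right)} = \frac{2 M}{3}$ ($h{\left(M,Z \right)} = \frac{M + M}{3} = \frac{2 M}{3}$)
$\left(P + h{\left(-5,j{\left(1 \right)} \right)}\right) \left(-7673 + 4340\right) = \left(14627 + \frac{2}{3} \left(-5\right)\right) \left(-7673 + 4340\right) = \left(14627 - \frac{10}{3}\right) \left(-3333\right) = \frac{43871}{3} \left(-3333\right) = -48740681$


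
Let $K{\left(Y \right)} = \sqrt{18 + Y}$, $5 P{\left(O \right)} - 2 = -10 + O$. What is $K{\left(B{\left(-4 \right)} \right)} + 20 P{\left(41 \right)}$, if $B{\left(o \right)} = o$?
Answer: $132 + \sqrt{14} \approx 135.74$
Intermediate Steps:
$P{\left(O \right)} = - \frac{8}{5} + \frac{O}{5}$ ($P{\left(O \right)} = \frac{2}{5} + \frac{-10 + O}{5} = \frac{2}{5} + \left(-2 + \frac{O}{5}\right) = - \frac{8}{5} + \frac{O}{5}$)
$K{\left(B{\left(-4 \right)} \right)} + 20 P{\left(41 \right)} = \sqrt{18 - 4} + 20 \left(- \frac{8}{5} + \frac{1}{5} \cdot 41\right) = \sqrt{14} + 20 \left(- \frac{8}{5} + \frac{41}{5}\right) = \sqrt{14} + 20 \cdot \frac{33}{5} = \sqrt{14} + 132 = 132 + \sqrt{14}$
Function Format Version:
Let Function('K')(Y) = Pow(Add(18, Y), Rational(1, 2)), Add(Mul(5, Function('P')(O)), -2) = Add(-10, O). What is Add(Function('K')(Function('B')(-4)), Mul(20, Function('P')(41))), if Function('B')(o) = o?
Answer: Add(132, Pow(14, Rational(1, 2))) ≈ 135.74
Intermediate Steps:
Function('P')(O) = Add(Rational(-8, 5), Mul(Rational(1, 5), O)) (Function('P')(O) = Add(Rational(2, 5), Mul(Rational(1, 5), Add(-10, O))) = Add(Rational(2, 5), Add(-2, Mul(Rational(1, 5), O))) = Add(Rational(-8, 5), Mul(Rational(1, 5), O)))
Add(Function('K')(Function('B')(-4)), Mul(20, Function('P')(41))) = Add(Pow(Add(18, -4), Rational(1, 2)), Mul(20, Add(Rational(-8, 5), Mul(Rational(1, 5), 41)))) = Add(Pow(14, Rational(1, 2)), Mul(20, Add(Rational(-8, 5), Rational(41, 5)))) = Add(Pow(14, Rational(1, 2)), Mul(20, Rational(33, 5))) = Add(Pow(14, Rational(1, 2)), 132) = Add(132, Pow(14, Rational(1, 2)))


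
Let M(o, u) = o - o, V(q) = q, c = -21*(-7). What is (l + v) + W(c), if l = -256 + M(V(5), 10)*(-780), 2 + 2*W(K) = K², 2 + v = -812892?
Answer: -1604693/2 ≈ -8.0235e+5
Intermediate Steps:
v = -812894 (v = -2 - 812892 = -812894)
c = 147
M(o, u) = 0
W(K) = -1 + K²/2
l = -256 (l = -256 + 0*(-780) = -256 + 0 = -256)
(l + v) + W(c) = (-256 - 812894) + (-1 + (½)*147²) = -813150 + (-1 + (½)*21609) = -813150 + (-1 + 21609/2) = -813150 + 21607/2 = -1604693/2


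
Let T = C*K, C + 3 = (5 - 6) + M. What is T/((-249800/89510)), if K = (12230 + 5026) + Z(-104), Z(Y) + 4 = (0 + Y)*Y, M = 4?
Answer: 0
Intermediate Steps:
Z(Y) = -4 + Y² (Z(Y) = -4 + (0 + Y)*Y = -4 + Y*Y = -4 + Y²)
C = 0 (C = -3 + ((5 - 6) + 4) = -3 + (-1 + 4) = -3 + 3 = 0)
K = 28068 (K = (12230 + 5026) + (-4 + (-104)²) = 17256 + (-4 + 10816) = 17256 + 10812 = 28068)
T = 0 (T = 0*28068 = 0)
T/((-249800/89510)) = 0/((-249800/89510)) = 0/((-249800*1/89510)) = 0/(-24980/8951) = 0*(-8951/24980) = 0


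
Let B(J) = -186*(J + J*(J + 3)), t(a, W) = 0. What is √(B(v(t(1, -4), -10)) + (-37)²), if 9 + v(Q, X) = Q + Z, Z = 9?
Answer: 37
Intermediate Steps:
v(Q, X) = Q (v(Q, X) = -9 + (Q + 9) = -9 + (9 + Q) = Q)
B(J) = -186*J - 186*J*(3 + J) (B(J) = -186*(J + J*(3 + J)) = -186*J - 186*J*(3 + J))
√(B(v(t(1, -4), -10)) + (-37)²) = √(-186*0*(4 + 0) + (-37)²) = √(-186*0*4 + 1369) = √(0 + 1369) = √1369 = 37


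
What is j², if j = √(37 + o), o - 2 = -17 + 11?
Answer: 33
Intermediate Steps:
o = -4 (o = 2 + (-17 + 11) = 2 - 6 = -4)
j = √33 (j = √(37 - 4) = √33 ≈ 5.7446)
j² = (√33)² = 33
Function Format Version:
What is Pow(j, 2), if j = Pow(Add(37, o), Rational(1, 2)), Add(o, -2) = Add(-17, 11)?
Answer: 33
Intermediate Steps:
o = -4 (o = Add(2, Add(-17, 11)) = Add(2, -6) = -4)
j = Pow(33, Rational(1, 2)) (j = Pow(Add(37, -4), Rational(1, 2)) = Pow(33, Rational(1, 2)) ≈ 5.7446)
Pow(j, 2) = Pow(Pow(33, Rational(1, 2)), 2) = 33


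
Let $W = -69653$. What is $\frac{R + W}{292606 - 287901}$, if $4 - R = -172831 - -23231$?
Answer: $\frac{79951}{4705} \approx 16.993$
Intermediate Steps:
$R = 149604$ ($R = 4 - \left(-172831 - -23231\right) = 4 - \left(-172831 + 23231\right) = 4 - -149600 = 4 + 149600 = 149604$)
$\frac{R + W}{292606 - 287901} = \frac{149604 - 69653}{292606 - 287901} = \frac{79951}{292606 - 287901} = \frac{79951}{4705}$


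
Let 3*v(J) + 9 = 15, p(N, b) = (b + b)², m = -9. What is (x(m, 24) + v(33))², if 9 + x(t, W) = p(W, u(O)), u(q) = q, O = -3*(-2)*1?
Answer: 18769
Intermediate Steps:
O = 6 (O = 6*1 = 6)
p(N, b) = 4*b² (p(N, b) = (2*b)² = 4*b²)
x(t, W) = 135 (x(t, W) = -9 + 4*6² = -9 + 4*36 = -9 + 144 = 135)
v(J) = 2 (v(J) = -3 + (⅓)*15 = -3 + 5 = 2)
(x(m, 24) + v(33))² = (135 + 2)² = 137² = 18769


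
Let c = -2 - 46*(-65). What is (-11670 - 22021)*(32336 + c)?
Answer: -1190100884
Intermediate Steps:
c = 2988 (c = -2 + 2990 = 2988)
(-11670 - 22021)*(32336 + c) = (-11670 - 22021)*(32336 + 2988) = -33691*35324 = -1190100884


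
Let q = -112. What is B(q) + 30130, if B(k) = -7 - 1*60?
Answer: 30063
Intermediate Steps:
B(k) = -67 (B(k) = -7 - 60 = -67)
B(q) + 30130 = -67 + 30130 = 30063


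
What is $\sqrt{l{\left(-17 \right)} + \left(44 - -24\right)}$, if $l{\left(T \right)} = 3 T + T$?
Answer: $0$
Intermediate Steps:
$l{\left(T \right)} = 4 T$
$\sqrt{l{\left(-17 \right)} + \left(44 - -24\right)} = \sqrt{4 \left(-17\right) + \left(44 - -24\right)} = \sqrt{-68 + \left(44 + 24\right)} = \sqrt{-68 + 68} = \sqrt{0} = 0$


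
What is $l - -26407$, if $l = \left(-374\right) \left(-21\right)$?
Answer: $34261$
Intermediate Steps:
$l = 7854$
$l - -26407 = 7854 - -26407 = 7854 + 26407 = 34261$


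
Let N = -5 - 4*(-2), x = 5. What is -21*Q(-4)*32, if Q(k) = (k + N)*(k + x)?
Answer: 672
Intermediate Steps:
N = 3 (N = -5 + 8 = 3)
Q(k) = (3 + k)*(5 + k) (Q(k) = (k + 3)*(k + 5) = (3 + k)*(5 + k))
-21*Q(-4)*32 = -21*(15 + (-4)² + 8*(-4))*32 = -21*(15 + 16 - 32)*32 = -21*(-1)*32 = 21*32 = 672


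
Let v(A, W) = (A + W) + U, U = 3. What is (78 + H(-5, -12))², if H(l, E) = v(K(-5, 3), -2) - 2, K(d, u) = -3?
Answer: 5476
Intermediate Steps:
v(A, W) = 3 + A + W (v(A, W) = (A + W) + 3 = 3 + A + W)
H(l, E) = -4 (H(l, E) = (3 - 3 - 2) - 2 = -2 - 2 = -4)
(78 + H(-5, -12))² = (78 - 4)² = 74² = 5476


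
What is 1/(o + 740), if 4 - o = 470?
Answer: 1/274 ≈ 0.0036496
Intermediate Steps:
o = -466 (o = 4 - 1*470 = 4 - 470 = -466)
1/(o + 740) = 1/(-466 + 740) = 1/274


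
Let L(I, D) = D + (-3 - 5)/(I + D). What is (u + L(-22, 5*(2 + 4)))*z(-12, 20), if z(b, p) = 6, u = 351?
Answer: 2280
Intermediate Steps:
L(I, D) = D - 8/(D + I)
(u + L(-22, 5*(2 + 4)))*z(-12, 20) = (351 + (-8 + (5*(2 + 4))² + (5*(2 + 4))*(-22))/(5*(2 + 4) - 22))*6 = (351 + (-8 + (5*6)² + (5*6)*(-22))/(5*6 - 22))*6 = (351 + (-8 + 30² + 30*(-22))/(30 - 22))*6 = (351 + (-8 + 900 - 660)/8)*6 = (351 + (⅛)*232)*6 = (351 + 29)*6 = 380*6 = 2280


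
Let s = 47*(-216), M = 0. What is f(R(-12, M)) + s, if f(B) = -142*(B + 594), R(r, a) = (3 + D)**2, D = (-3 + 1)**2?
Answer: -101458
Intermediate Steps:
D = 4 (D = (-2)**2 = 4)
R(r, a) = 49 (R(r, a) = (3 + 4)**2 = 7**2 = 49)
f(B) = -84348 - 142*B (f(B) = -142*(594 + B) = -84348 - 142*B)
s = -10152
f(R(-12, M)) + s = (-84348 - 142*49) - 10152 = (-84348 - 6958) - 10152 = -91306 - 10152 = -101458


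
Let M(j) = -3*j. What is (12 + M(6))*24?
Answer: -144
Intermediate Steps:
(12 + M(6))*24 = (12 - 3*6)*24 = (12 - 18)*24 = -6*24 = -144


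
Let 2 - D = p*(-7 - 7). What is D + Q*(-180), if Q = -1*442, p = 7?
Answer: 79660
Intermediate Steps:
D = 100 (D = 2 - 7*(-7 - 7) = 2 - 7*(-14) = 2 - 1*(-98) = 2 + 98 = 100)
Q = -442
D + Q*(-180) = 100 - 442*(-180) = 100 + 79560 = 79660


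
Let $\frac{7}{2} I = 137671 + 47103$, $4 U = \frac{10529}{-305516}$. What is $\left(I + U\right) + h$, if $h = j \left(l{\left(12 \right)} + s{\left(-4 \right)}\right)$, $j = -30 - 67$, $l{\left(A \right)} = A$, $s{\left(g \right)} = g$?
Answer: $\frac{444972981721}{8554448} \approx 52017.0$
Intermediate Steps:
$U = - \frac{10529}{1222064}$ ($U = \frac{10529 \frac{1}{-305516}}{4} = \frac{10529 \left(- \frac{1}{305516}\right)}{4} = \frac{1}{4} \left(- \frac{10529}{305516}\right) = - \frac{10529}{1222064} \approx -0.0086157$)
$I = \frac{369548}{7}$ ($I = \frac{2 \left(137671 + 47103\right)}{7} = \frac{2}{7} \cdot 184774 = \frac{369548}{7} \approx 52793.0$)
$j = -97$
$h = -776$ ($h = - 97 \left(12 - 4\right) = \left(-97\right) 8 = -776$)
$\left(I + U\right) + h = \left(\frac{369548}{7} - \frac{10529}{1222064}\right) - 776 = \frac{451611233369}{8554448} - 776 = \frac{444972981721}{8554448}$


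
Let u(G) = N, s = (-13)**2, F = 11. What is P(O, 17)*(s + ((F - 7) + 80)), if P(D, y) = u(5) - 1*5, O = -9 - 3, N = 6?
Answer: 253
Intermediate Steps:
s = 169
u(G) = 6
O = -12
P(D, y) = 1 (P(D, y) = 6 - 1*5 = 6 - 5 = 1)
P(O, 17)*(s + ((F - 7) + 80)) = 1*(169 + ((11 - 7) + 80)) = 1*(169 + (4 + 80)) = 1*(169 + 84) = 1*253 = 253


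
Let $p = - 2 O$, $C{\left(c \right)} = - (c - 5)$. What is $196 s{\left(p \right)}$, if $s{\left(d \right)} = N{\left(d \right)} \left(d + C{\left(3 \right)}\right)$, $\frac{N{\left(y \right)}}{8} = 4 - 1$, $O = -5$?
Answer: $56448$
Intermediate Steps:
$N{\left(y \right)} = 24$ ($N{\left(y \right)} = 8 \left(4 - 1\right) = 8 \cdot 3 = 24$)
$C{\left(c \right)} = 5 - c$ ($C{\left(c \right)} = - (-5 + c) = 5 - c$)
$p = 10$ ($p = \left(-2\right) \left(-5\right) = 10$)
$s{\left(d \right)} = 48 + 24 d$ ($s{\left(d \right)} = 24 \left(d + \left(5 - 3\right)\right) = 24 \left(d + 2\right) = 24 \left(2 + d\right) = 48 + 24 d$)
$196 s{\left(p \right)} = 196 \left(48 + 24 \cdot 10\right) = 196 \left(48 + 240\right) = 196 \cdot 288 = 56448$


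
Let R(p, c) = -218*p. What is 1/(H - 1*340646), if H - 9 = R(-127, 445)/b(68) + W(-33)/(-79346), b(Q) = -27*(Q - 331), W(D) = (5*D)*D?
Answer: -563435946/191924972229191 ≈ -2.9357e-6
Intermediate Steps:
W(D) = 5*D**2
b(Q) = 8937 - 27*Q (b(Q) = -27*(-331 + Q) = 8937 - 27*Q)
H = 7229031925/563435946 (H = 9 + ((-218*(-127))/(8937 - 27*68) + (5*(-33)**2)/(-79346)) = 9 + (27686/(8937 - 1836) + (5*1089)*(-1/79346)) = 9 + (27686/7101 + 5445*(-1/79346)) = 9 + (27686*(1/7101) - 5445/79346) = 9 + (27686/7101 - 5445/79346) = 9 + 2158108411/563435946 = 7229031925/563435946 ≈ 12.830)
1/(H - 1*340646) = 1/(7229031925/563435946 - 1*340646) = 1/(7229031925/563435946 - 340646) = 1/(-191924972229191/563435946) = -563435946/191924972229191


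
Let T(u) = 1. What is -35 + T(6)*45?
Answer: 10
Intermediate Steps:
-35 + T(6)*45 = -35 + 1*45 = -35 + 45 = 10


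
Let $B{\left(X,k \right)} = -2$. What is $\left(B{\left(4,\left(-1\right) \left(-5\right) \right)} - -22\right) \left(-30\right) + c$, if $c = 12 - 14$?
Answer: $-602$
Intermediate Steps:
$c = -2$ ($c = 12 - 14 = -2$)
$\left(B{\left(4,\left(-1\right) \left(-5\right) \right)} - -22\right) \left(-30\right) + c = \left(-2 - -22\right) \left(-30\right) - 2 = \left(-2 + 22\right) \left(-30\right) - 2 = 20 \left(-30\right) - 2 = -600 - 2 = -602$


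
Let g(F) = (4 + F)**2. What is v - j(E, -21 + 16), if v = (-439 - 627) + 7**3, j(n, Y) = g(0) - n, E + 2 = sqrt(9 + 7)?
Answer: -737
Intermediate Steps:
E = 2 (E = -2 + sqrt(9 + 7) = -2 + sqrt(16) = -2 + 4 = 2)
j(n, Y) = 16 - n (j(n, Y) = (4 + 0)**2 - n = 4**2 - n = 16 - n)
v = -723 (v = -1066 + 343 = -723)
v - j(E, -21 + 16) = -723 - (16 - 1*2) = -723 - (16 - 2) = -723 - 1*14 = -723 - 14 = -737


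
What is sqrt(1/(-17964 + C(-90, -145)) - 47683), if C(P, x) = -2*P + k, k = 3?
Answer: 4*I*sqrt(942227885634)/17781 ≈ 218.36*I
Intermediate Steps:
C(P, x) = 3 - 2*P (C(P, x) = -2*P + 3 = 3 - 2*P)
sqrt(1/(-17964 + C(-90, -145)) - 47683) = sqrt(1/(-17964 + (3 - 2*(-90))) - 47683) = sqrt(1/(-17964 + (3 + 180)) - 47683) = sqrt(1/(-17964 + 183) - 47683) = sqrt(1/(-17781) - 47683) = sqrt(-1/17781 - 47683) = sqrt(-847851424/17781) = 4*I*sqrt(942227885634)/17781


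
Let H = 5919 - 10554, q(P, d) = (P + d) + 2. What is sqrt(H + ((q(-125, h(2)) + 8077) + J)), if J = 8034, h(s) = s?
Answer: sqrt(11355) ≈ 106.56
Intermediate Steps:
q(P, d) = 2 + P + d
H = -4635
sqrt(H + ((q(-125, h(2)) + 8077) + J)) = sqrt(-4635 + (((2 - 125 + 2) + 8077) + 8034)) = sqrt(-4635 + ((-121 + 8077) + 8034)) = sqrt(-4635 + (7956 + 8034)) = sqrt(-4635 + 15990) = sqrt(11355)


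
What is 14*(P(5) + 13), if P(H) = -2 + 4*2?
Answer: 266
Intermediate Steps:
P(H) = 6 (P(H) = -2 + 8 = 6)
14*(P(5) + 13) = 14*(6 + 13) = 14*19 = 266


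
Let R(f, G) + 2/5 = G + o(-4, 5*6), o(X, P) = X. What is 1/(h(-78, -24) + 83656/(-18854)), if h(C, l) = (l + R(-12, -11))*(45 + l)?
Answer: -47135/39208639 ≈ -0.0012022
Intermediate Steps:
R(f, G) = -22/5 + G (R(f, G) = -⅖ + (G - 4) = -⅖ + (-4 + G) = -22/5 + G)
h(C, l) = (45 + l)*(-77/5 + l) (h(C, l) = (l + (-22/5 - 11))*(45 + l) = (l - 77/5)*(45 + l) = (-77/5 + l)*(45 + l) = (45 + l)*(-77/5 + l))
1/(h(-78, -24) + 83656/(-18854)) = 1/((-693 + (-24)² + (148/5)*(-24)) + 83656/(-18854)) = 1/((-693 + 576 - 3552/5) + 83656*(-1/18854)) = 1/(-4137/5 - 41828/9427) = 1/(-39208639/47135) = -47135/39208639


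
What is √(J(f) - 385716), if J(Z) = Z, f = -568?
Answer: 2*I*√96571 ≈ 621.52*I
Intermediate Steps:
√(J(f) - 385716) = √(-568 - 385716) = √(-386284) = 2*I*√96571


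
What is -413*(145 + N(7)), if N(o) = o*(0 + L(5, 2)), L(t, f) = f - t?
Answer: -51212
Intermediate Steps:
N(o) = -3*o (N(o) = o*(0 + (2 - 1*5)) = o*(0 + (2 - 5)) = o*(0 - 3) = o*(-3) = -3*o)
-413*(145 + N(7)) = -413*(145 - 3*7) = -413*(145 - 21) = -413*124 = -51212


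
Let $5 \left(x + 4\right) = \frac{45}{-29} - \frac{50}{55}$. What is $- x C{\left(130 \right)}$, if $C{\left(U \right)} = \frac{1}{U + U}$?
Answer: $\frac{1433}{82940} \approx 0.017278$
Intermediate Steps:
$C{\left(U \right)} = \frac{1}{2 U}$
$x = - \frac{1433}{319}$ ($x = -4 + \frac{\frac{45}{-29} - \frac{50}{55}}{5} = -4 + \frac{45 \left(- \frac{1}{29}\right) - \frac{10}{11}}{5} = -4 + \frac{- \frac{45}{29} - \frac{10}{11}}{5} = -4 + \frac{1}{5} \left(- \frac{785}{319}\right) = -4 - \frac{157}{319} = - \frac{1433}{319} \approx -4.4922$)
$- x C{\left(130 \right)} = - \frac{\left(-1433\right) \frac{1}{2 \cdot 130}}{319} = - \frac{\left(-1433\right) \frac{1}{2} \cdot \frac{1}{130}}{319} = - \frac{-1433}{319 \cdot 260} = \left(-1\right) \left(- \frac{1433}{82940}\right) = \frac{1433}{82940}$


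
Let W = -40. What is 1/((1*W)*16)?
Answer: -1/640 ≈ -0.0015625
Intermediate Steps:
1/((1*W)*16) = 1/((1*(-40))*16) = 1/(-40*16) = 1/(-640) = -1/640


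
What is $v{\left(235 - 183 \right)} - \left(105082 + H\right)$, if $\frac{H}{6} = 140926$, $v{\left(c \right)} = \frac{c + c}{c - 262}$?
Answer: $- \frac{99817042}{105} \approx -9.5064 \cdot 10^{5}$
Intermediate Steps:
$v{\left(c \right)} = \frac{2 c}{-262 + c}$
$H = 845556$ ($H = 6 \cdot 140926 = 845556$)
$v{\left(235 - 183 \right)} - \left(105082 + H\right) = \frac{2 \left(235 - 183\right)}{-262 + \left(235 - 183\right)} - \left(105082 + 845556\right) = 2 \cdot 52 \frac{1}{-262 + 52} - 950638 = 2 \cdot 52 \frac{1}{-210} - 950638 = 2 \cdot 52 \left(- \frac{1}{210}\right) - 950638 = - \frac{52}{105} - 950638 = - \frac{99817042}{105}$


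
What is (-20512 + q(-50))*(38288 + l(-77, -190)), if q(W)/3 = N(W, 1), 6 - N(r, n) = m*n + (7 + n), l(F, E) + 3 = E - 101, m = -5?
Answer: -778990982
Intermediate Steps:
l(F, E) = -104 + E (l(F, E) = -3 + (E - 101) = -3 + (-101 + E) = -104 + E)
N(r, n) = -1 + 4*n (N(r, n) = 6 - (-5*n + (7 + n)) = 6 - (7 - 4*n) = 6 + (-7 + 4*n) = -1 + 4*n)
q(W) = 9 (q(W) = 3*(-1 + 4*1) = 3*(-1 + 4) = 3*3 = 9)
(-20512 + q(-50))*(38288 + l(-77, -190)) = (-20512 + 9)*(38288 + (-104 - 190)) = -20503*(38288 - 294) = -20503*37994 = -778990982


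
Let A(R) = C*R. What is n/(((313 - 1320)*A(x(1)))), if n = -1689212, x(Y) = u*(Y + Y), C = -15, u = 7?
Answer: -120658/15105 ≈ -7.9880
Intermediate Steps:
x(Y) = 14*Y (x(Y) = 7*(Y + Y) = 7*(2*Y) = 14*Y)
A(R) = -15*R
n/(((313 - 1320)*A(x(1)))) = -1689212*(-1/(210*(313 - 1320))) = -1689212/((-(-15105)*14)) = -1689212/((-1007*(-210))) = -1689212/211470 = -1689212*1/211470 = -120658/15105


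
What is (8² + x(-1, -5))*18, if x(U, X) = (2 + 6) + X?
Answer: 1206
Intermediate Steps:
x(U, X) = 8 + X
(8² + x(-1, -5))*18 = (8² + (8 - 5))*18 = (64 + 3)*18 = 67*18 = 1206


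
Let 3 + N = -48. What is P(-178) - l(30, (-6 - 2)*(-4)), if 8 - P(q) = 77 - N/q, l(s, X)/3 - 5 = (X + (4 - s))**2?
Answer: -34125/178 ≈ -191.71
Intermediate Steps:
N = -51 (N = -3 - 48 = -51)
l(s, X) = 15 + 3*(4 + X - s)**2 (l(s, X) = 15 + 3*(X + (4 - s))**2 = 15 + 3*(4 + X - s)**2)
P(q) = -69 - 51/q (P(q) = 8 - (77 - (-51)/q) = 8 - (77 + 51/q) = 8 + (-77 - 51/q) = -69 - 51/q)
P(-178) - l(30, (-6 - 2)*(-4)) = (-69 - 51/(-178)) - (15 + 3*(4 + (-6 - 2)*(-4) - 1*30)**2) = (-69 - 51*(-1/178)) - (15 + 3*(4 - 8*(-4) - 30)**2) = (-69 + 51/178) - (15 + 3*(4 + 32 - 30)**2) = -12231/178 - (15 + 3*6**2) = -12231/178 - (15 + 3*36) = -12231/178 - (15 + 108) = -12231/178 - 1*123 = -12231/178 - 123 = -34125/178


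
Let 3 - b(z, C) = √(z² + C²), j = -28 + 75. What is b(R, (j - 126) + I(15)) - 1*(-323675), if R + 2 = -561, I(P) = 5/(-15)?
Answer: 323678 - √2909365/3 ≈ 3.2311e+5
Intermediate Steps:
I(P) = -⅓ (I(P) = 5*(-1/15) = -⅓)
j = 47
R = -563 (R = -2 - 561 = -563)
b(z, C) = 3 - √(C² + z²) (b(z, C) = 3 - √(z² + C²) = 3 - √(C² + z²))
b(R, (j - 126) + I(15)) - 1*(-323675) = (3 - √(((47 - 126) - ⅓)² + (-563)²)) - 1*(-323675) = (3 - √((-79 - ⅓)² + 316969)) + 323675 = (3 - √((-238/3)² + 316969)) + 323675 = (3 - √(56644/9 + 316969)) + 323675 = (3 - √(2909365/9)) + 323675 = (3 - √2909365/3) + 323675 = 323678 - √2909365/3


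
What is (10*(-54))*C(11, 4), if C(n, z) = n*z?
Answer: -23760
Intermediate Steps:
(10*(-54))*C(11, 4) = (10*(-54))*(11*4) = -540*44 = -23760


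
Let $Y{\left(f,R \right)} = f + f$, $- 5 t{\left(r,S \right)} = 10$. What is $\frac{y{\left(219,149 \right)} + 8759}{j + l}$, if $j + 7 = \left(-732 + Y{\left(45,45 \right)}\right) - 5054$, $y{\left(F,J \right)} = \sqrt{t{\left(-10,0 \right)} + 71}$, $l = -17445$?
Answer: $- \frac{8759}{23148} - \frac{\sqrt{69}}{23148} \approx -0.37875$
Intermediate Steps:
$t{\left(r,S \right)} = -2$ ($t{\left(r,S \right)} = \left(- \frac{1}{5}\right) 10 = -2$)
$y{\left(F,J \right)} = \sqrt{69}$ ($y{\left(F,J \right)} = \sqrt{-2 + 71} = \sqrt{69}$)
$Y{\left(f,R \right)} = 2 f$
$j = -5703$ ($j = -7 + \left(\left(-732 + 2 \cdot 45\right) - 5054\right) = -7 + \left(\left(-732 + 90\right) - 5054\right) = -7 - 5696 = -5703$)
$\frac{y{\left(219,149 \right)} + 8759}{j + l} = \frac{\sqrt{69} + 8759}{-5703 - 17445} = \frac{8759 + \sqrt{69}}{-23148} = \left(8759 + \sqrt{69}\right) \left(- \frac{1}{23148}\right) = - \frac{8759}{23148} - \frac{\sqrt{69}}{23148}$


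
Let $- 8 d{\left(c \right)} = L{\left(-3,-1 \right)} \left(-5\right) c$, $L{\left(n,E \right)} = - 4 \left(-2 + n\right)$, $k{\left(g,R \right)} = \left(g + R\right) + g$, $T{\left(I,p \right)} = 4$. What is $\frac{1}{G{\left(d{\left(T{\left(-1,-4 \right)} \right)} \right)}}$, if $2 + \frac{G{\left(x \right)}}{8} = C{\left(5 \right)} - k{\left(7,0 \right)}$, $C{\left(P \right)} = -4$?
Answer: $- \frac{1}{160} \approx -0.00625$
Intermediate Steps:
$k{\left(g,R \right)} = R + 2 g$ ($k{\left(g,R \right)} = \left(R + g\right) + g = R + 2 g$)
$L{\left(n,E \right)} = 8 - 4 n$
$d{\left(c \right)} = \frac{25 c}{2}$ ($d{\left(c \right)} = - \frac{\left(8 - -12\right) \left(-5\right) c}{8} = - \frac{\left(8 + 12\right) \left(-5\right) c}{8} = - \frac{20 \left(-5\right) c}{8} = - \frac{\left(-100\right) c}{8} = \frac{25 c}{2}$)
$G{\left(x \right)} = -160$ ($G{\left(x \right)} = -16 + 8 \left(-4 - \left(0 + 2 \cdot 7\right)\right) = -16 + 8 \left(-4 - \left(0 + 14\right)\right) = -16 + 8 \left(-4 - 14\right) = -16 + 8 \left(-18\right) = -16 - 144 = -160$)
$\frac{1}{G{\left(d{\left(T{\left(-1,-4 \right)} \right)} \right)}} = \frac{1}{-160} = - \frac{1}{160}$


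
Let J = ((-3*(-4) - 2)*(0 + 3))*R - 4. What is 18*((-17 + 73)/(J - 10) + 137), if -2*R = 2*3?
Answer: 31932/13 ≈ 2456.3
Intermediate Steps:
R = -3 ≈ -3.0000
J = -94 (J = ((-3*(-4) - 2)*(0 + 3))*(-3) - 4 = ((12 - 2)*3)*(-3) - 4 = (10*3)*(-3) - 4 = 30*(-3) - 4 = -90 - 4 = -94)
18*((-17 + 73)/(J - 10) + 137) = 18*((-17 + 73)/(-94 - 10) + 137) = 18*(56/(-104) + 137) = 18*(56*(-1/104) + 137) = 18*(-7/13 + 137) = 18*(1774/13) = 31932/13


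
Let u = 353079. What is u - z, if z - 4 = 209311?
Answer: 143764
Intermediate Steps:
z = 209315 (z = 4 + 209311 = 209315)
u - z = 353079 - 1*209315 = 353079 - 209315 = 143764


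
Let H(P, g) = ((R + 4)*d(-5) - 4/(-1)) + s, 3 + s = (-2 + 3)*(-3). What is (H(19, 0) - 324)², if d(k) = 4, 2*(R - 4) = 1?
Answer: 85264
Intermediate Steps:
R = 9/2 (R = 4 + (½)*1 = 4 + ½ = 9/2 ≈ 4.5000)
s = -6 (s = -3 + (-2 + 3)*(-3) = -3 + 1*(-3) = -3 - 3 = -6)
H(P, g) = 32 (H(P, g) = ((9/2 + 4)*4 - 4/(-1)) - 6 = ((17/2)*4 - 4*(-1)) - 6 = (34 + 4) - 6 = 38 - 6 = 32)
(H(19, 0) - 324)² = (32 - 324)² = (-292)² = 85264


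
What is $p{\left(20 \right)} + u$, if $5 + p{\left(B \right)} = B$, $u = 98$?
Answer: $113$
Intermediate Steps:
$p{\left(B \right)} = -5 + B$
$p{\left(20 \right)} + u = \left(-5 + 20\right) + 98 = 15 + 98 = 113$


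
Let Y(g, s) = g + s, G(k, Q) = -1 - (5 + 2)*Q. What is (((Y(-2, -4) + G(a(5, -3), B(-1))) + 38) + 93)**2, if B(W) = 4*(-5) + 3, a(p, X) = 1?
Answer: 59049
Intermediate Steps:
B(W) = -17 (B(W) = -20 + 3 = -17)
G(k, Q) = -1 - 7*Q
(((Y(-2, -4) + G(a(5, -3), B(-1))) + 38) + 93)**2 = ((((-2 - 4) + (-1 - 7*(-17))) + 38) + 93)**2 = (((-6 + (-1 + 119)) + 38) + 93)**2 = (((-6 + 118) + 38) + 93)**2 = ((112 + 38) + 93)**2 = (150 + 93)**2 = 243**2 = 59049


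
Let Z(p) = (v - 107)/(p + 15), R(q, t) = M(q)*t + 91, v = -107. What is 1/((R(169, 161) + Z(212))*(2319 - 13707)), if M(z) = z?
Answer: -227/70570137768 ≈ -3.2167e-9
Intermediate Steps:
R(q, t) = 91 + q*t (R(q, t) = q*t + 91 = 91 + q*t)
Z(p) = -214/(15 + p) (Z(p) = (-107 - 107)/(p + 15) = -214/(15 + p))
1/((R(169, 161) + Z(212))*(2319 - 13707)) = 1/(((91 + 169*161) - 214/(15 + 212))*(2319 - 13707)) = 1/(((91 + 27209) - 214/227)*(-11388)) = 1/((27300 - 214*1/227)*(-11388)) = 1/((27300 - 214/227)*(-11388)) = 1/((6196886/227)*(-11388)) = 1/(-70570137768/227) = -227/70570137768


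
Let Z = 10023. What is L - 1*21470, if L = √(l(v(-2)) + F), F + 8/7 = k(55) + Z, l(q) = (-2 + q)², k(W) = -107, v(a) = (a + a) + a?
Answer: -21470 + 2*√122241/7 ≈ -21370.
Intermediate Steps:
v(a) = 3*a (v(a) = 2*a + a = 3*a)
F = 69404/7 (F = -8/7 + (-107 + 10023) = -8/7 + 9916 = 69404/7 ≈ 9914.9)
L = 2*√122241/7 (L = √((-2 + 3*(-2))² + 69404/7) = √((-2 - 6)² + 69404/7) = √((-8)² + 69404/7) = √(64 + 69404/7) = √(69852/7) = 2*√122241/7 ≈ 99.894)
L - 1*21470 = 2*√122241/7 - 1*21470 = 2*√122241/7 - 21470 = -21470 + 2*√122241/7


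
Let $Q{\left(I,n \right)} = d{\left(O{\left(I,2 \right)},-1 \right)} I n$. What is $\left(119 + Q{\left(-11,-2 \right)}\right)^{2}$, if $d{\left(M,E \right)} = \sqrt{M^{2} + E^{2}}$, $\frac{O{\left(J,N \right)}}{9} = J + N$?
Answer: $3190169 + 5236 \sqrt{6562} \approx 3.6143 \cdot 10^{6}$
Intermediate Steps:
$O{\left(J,N \right)} = 9 J + 9 N$ ($O{\left(J,N \right)} = 9 \left(J + N\right) = 9 J + 9 N$)
$d{\left(M,E \right)} = \sqrt{E^{2} + M^{2}}$
$Q{\left(I,n \right)} = I n \sqrt{1 + \left(18 + 9 I\right)^{2}}$ ($Q{\left(I,n \right)} = \sqrt{\left(-1\right)^{2} + \left(9 I + 9 \cdot 2\right)^{2}} I n = \sqrt{1 + \left(9 I + 18\right)^{2}} I n = \sqrt{1 + \left(18 + 9 I\right)^{2}} I n = I n \sqrt{1 + \left(18 + 9 I\right)^{2}}$)
$\left(119 + Q{\left(-11,-2 \right)}\right)^{2} = \left(119 - - 22 \sqrt{1 + 81 \left(2 - 11\right)^{2}}\right)^{2} = \left(119 - - 22 \sqrt{1 + 81 \left(-9\right)^{2}}\right)^{2} = \left(119 - - 22 \sqrt{1 + 81 \cdot 81}\right)^{2} = \left(119 - - 22 \sqrt{1 + 6561}\right)^{2} = \left(119 - - 22 \sqrt{6562}\right)^{2} = \left(119 + 22 \sqrt{6562}\right)^{2}$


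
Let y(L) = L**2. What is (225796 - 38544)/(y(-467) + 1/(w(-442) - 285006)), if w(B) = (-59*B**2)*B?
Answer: 953939844363272/1111036393295355 ≈ 0.85860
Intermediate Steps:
w(B) = -59*B**3
(225796 - 38544)/(y(-467) + 1/(w(-442) - 285006)) = (225796 - 38544)/((-467)**2 + 1/(-59*(-442)**3 - 285006)) = 187252/(218089 + 1/(-59*(-86350888) - 285006)) = 187252/(218089 + 1/(5094702392 - 285006)) = 187252/(218089 + 1/5094417386) = 187252/(1111036393295355/5094417386) = 187252*(5094417386/1111036393295355) = 953939844363272/1111036393295355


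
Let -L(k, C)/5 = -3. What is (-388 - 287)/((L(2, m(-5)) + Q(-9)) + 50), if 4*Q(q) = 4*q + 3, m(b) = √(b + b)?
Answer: -2700/227 ≈ -11.894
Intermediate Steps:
m(b) = √2*√b (m(b) = √(2*b) = √2*√b)
Q(q) = ¾ + q (Q(q) = (4*q + 3)/4 = (3 + 4*q)/4 = ¾ + q)
L(k, C) = 15 (L(k, C) = -5*(-3) = 15)
(-388 - 287)/((L(2, m(-5)) + Q(-9)) + 50) = (-388 - 287)/((15 + (¾ - 9)) + 50) = -675/((15 - 33/4) + 50) = -675/(27/4 + 50) = -675/227/4 = -675*4/227 = -2700/227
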